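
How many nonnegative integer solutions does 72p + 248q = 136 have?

gcd(248, 72):
  248 = 3·72 + 32
  72 = 2·32 + 8
  32 = 4·8
so gcd(248, 72) = 8.
Back-substitute for Bézout coefficients:
  8 = 72 - 2·32
  ... = 72·(7) + 248·(-2)
Scale by 17: one solution is (119, -34). Reduce p mod 31: (26, -7).
General: p = 26 + 31t, q = -7 - 9t.
p ≥ 0 ⇒ t ≥ 0; q ≥ 0 ⇒ t ≤ -1. So t ∈ [0, -1]: 0 solutions.

0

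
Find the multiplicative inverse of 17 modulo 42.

gcd(42, 17):
  42 = 2*17 + 8
  17 = 2*8 + 1
  8 = 8*1
so gcd(42, 17) = 1.
Back-substitute for Bézout coefficients:
  1 = 17 - 2*8
  ... = 17*(5) + 42*(-2)
So 17*5 ≡ 1 (mod 42), and 5 mod 42 = 5.

5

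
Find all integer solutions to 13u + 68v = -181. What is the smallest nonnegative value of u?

gcd(68, 13) = 1.
1 divides -181, so solutions exist.
By Bézout, 13*(21) + 68*(-4) = 1.
Scale by -181/1 = -181: (u₀, v₀) = (-3801, 724).
General solution: u = -3801 + 68t, v = 724 - 13t for integer t.
u ≥ 0: smallest is -3801 mod 68 = 7 (at t = 56), with v = -4.

7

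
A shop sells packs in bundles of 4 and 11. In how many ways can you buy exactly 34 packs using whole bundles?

1

Need nonnegative integers with 4j + 11k = 34.
gcd(4, 11) = 1, and 4·(3) + 11·(-1) = 1.
So (j₀, k₀) = (102, -34); general j = 102 + 11t, k = -34 - 4t.
j ≥ 0 ⇒ t ≥ -9; k ≥ 0 ⇒ t ≤ -9. That's 1 value of t.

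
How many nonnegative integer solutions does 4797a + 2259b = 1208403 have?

gcd(4797, 2259):
  4797 = 2*2259 + 279
  2259 = 8*279 + 27
  279 = 10*27 + 9
  27 = 3*9
so gcd(4797, 2259) = 9.
Back-substitute for Bézout coefficients:
  9 = 279 - 10*27
  ... = 4797*(81) + 2259*(-172)
Scale by 134267: one solution is (10875627, -23093924). Reduce a mod 251: (48, 433).
General: a = 48 + 251t, b = 433 - 533t.
a ≥ 0 ⇒ t ≥ 0; b ≥ 0 ⇒ t ≤ 0. So t ∈ [0, 0]: 1 solution.

1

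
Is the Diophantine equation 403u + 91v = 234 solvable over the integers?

yes

gcd(403, 91) = 13  (403 = 4·91 + 39, 91 = 2·39 + 13, 39 = 3·13).
13 divides 234, so integer solutions exist.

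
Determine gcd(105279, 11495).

19

gcd(105279, 11495) = 19  (105279 = 9·11495 + 1824, 11495 = 6·1824 + 551, 1824 = 3·551 + 171, 551 = 3·171 + 38, 171 = 4·38 + 19, 38 = 2·19).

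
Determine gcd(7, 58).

1

gcd(58, 7) = 1  (58 = 8×7 + 2, 7 = 3×2 + 1, 2 = 2×1).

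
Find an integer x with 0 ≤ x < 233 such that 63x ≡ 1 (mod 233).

gcd(233, 63) = 1.
By Bézout, 63×(37) + 233×(-10) = 1.
So 63×37 ≡ 1 (mod 233), and 37 mod 233 = 37.

37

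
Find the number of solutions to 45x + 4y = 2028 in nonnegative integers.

12

gcd(45, 4) = 1  (45 = 11×4 + 1, 4 = 4×1).
Back-substituting, 45×(1) + 4×(-11) = 1.
Scale by 2028: one solution is (2028, -22308). Reduce x mod 4: (0, 507).
General: x = 0 + 4t, y = 507 - 45t.
x ≥ 0 ⇒ t ≥ 0; y ≥ 0 ⇒ t ≤ 11. So t ∈ [0, 11]: 12 solutions.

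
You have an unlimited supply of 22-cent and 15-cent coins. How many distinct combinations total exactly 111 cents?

Need nonnegative integers with 22j + 15k = 111.
gcd(22, 15) = 1, and 22·(-2) + 15·(3) = 1.
So (j₀, k₀) = (-222, 333); general j = -222 + 15t, k = 333 - 22t.
j ≥ 0 ⇒ t ≥ 15; k ≥ 0 ⇒ t ≤ 15. That's 1 value of t.

1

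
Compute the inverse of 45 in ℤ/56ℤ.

5

gcd(56, 45):
  56 = 1·45 + 11
  45 = 4·11 + 1
  11 = 11·1
so gcd(56, 45) = 1.
Back-substitute for Bézout coefficients:
  1 = 45 - 4·11
  ... = 45·(5) + 56·(-4)
So 45·5 ≡ 1 (mod 56), and 5 mod 56 = 5.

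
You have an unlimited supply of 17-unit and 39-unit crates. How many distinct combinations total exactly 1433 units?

Need nonnegative integers with 17j + 39k = 1433.
gcd(17, 39) = 1, and 17·(-16) + 39·(7) = 1.
So (j₀, k₀) = (-22928, 10031); general j = -22928 + 39t, k = 10031 - 17t.
j ≥ 0 ⇒ t ≥ 588; k ≥ 0 ⇒ t ≤ 590. That's 3 values of t.

3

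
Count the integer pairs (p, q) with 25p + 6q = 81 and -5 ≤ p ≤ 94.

17

gcd(25, 6) = 1  (25 = 4×6 + 1, 6 = 6×1).
Back-substituting, 25×(1) + 6×(-4) = 1.
Scale by 81: particular solution (81, -324); reduce p mod 6: (3, 1).
General solution: p = 3 + 6t, q = 1 - 25t for integer t.
-5 ≤ 3 + 6t ≤ 94 gives t ∈ [-1, 15], which is 17 values.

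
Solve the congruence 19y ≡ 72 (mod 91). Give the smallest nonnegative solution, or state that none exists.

gcd(91, 19):
  91 = 4·19 + 15
  19 = 1·15 + 4
  15 = 3·4 + 3
  4 = 1·3 + 1
  3 = 3·1
so gcd(91, 19) = 1.
1 divides 72, so solutions exist.
Back-substitute for Bézout coefficients:
  1 = 4 - 1·3
  ... = 19·(24) + 91·(-5)
So 19·(24) ≡ 1 (mod 91); multiply by 72: y ≡ 1728 (mod 91).
Smallest nonnegative: y = 1728 mod 91 = 90.

90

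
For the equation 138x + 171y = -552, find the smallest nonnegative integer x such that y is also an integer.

53

gcd(171, 138):
  171 = 1·138 + 33
  138 = 4·33 + 6
  33 = 5·6 + 3
  6 = 2·3
so gcd(171, 138) = 3.
3 divides -552, so solutions exist.
Back-substitute for Bézout coefficients:
  3 = 33 - 5·6
  ... = 138·(-26) + 171·(21)
Scale by -552/3 = -184: (x₀, y₀) = (4784, -3864).
General solution: x = 4784 + 57t, y = -3864 - 46t for integer t.
x ≥ 0: smallest is 4784 mod 57 = 53 (at t = -83), with y = -46.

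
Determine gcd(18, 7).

gcd(18, 7) = 1  (18 = 2·7 + 4, 7 = 1·4 + 3, 4 = 1·3 + 1, 3 = 3·1).

1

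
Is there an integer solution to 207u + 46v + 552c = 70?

gcd(207, 46) = 23  (207 = 4×46 + 23, 46 = 2×23).
gcd(23, 552) = 23.
23 does not divide 70 (remainder 1), so no integer solutions.

no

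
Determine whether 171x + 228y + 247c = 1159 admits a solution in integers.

yes

gcd(228, 171):
  228 = 1*171 + 57
  171 = 3*57
so gcd(228, 171) = 57.
gcd(57, 247) = 19.
19 divides 1159, so integer solutions exist.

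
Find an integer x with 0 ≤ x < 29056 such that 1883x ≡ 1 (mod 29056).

25939

gcd(29056, 1883) = 1.
By Bézout, 1883×(-3117) + 29056×(202) = 1.
So 1883×-3117 ≡ 1 (mod 29056), and -3117 mod 29056 = 25939.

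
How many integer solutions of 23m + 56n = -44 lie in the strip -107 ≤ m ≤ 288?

gcd(56, 23):
  56 = 2×23 + 10
  23 = 2×10 + 3
  10 = 3×3 + 1
  3 = 3×1
so gcd(56, 23) = 1.
Back-substitute for Bézout coefficients:
  1 = 10 - 3×3
  ... = 23×(-17) + 56×(7)
Scale by -44: particular solution (748, -308); reduce m mod 56: (20, -9).
General solution: m = 20 + 56t, n = -9 - 23t for integer t.
-107 ≤ 20 + 56t ≤ 288 gives t ∈ [-2, 4], which is 7 values.

7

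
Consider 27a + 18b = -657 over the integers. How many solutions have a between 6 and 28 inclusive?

11

gcd(27, 18) = 9.
By Bézout, 27*(1) + 18*(-1) = 9.
Particular solution: (1, -38).
General solution: a = 1 + 2t, b = -38 - 3t for integer t.
6 ≤ 1 + 2t ≤ 28 gives t ∈ [3, 13], which is 11 values.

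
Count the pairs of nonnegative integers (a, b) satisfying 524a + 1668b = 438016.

2

gcd(1668, 524):
  1668 = 3×524 + 96
  524 = 5×96 + 44
  96 = 2×44 + 8
  44 = 5×8 + 4
  8 = 2×4
so gcd(1668, 524) = 4.
Back-substitute for Bézout coefficients:
  4 = 44 - 5×8
  ... = 524×(191) + 1668×(-60)
Scale by 109504: one solution is (20915264, -6570240). Reduce a mod 417: (212, 196).
General: a = 212 + 417t, b = 196 - 131t.
a ≥ 0 ⇒ t ≥ 0; b ≥ 0 ⇒ t ≤ 1. So t ∈ [0, 1]: 2 solutions.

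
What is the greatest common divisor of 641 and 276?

1

gcd(641, 276):
  641 = 2*276 + 89
  276 = 3*89 + 9
  89 = 9*9 + 8
  9 = 1*8 + 1
  8 = 8*1
so gcd(641, 276) = 1.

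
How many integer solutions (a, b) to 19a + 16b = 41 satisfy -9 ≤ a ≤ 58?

4

gcd(19, 16) = 1.
By Bézout, 19·(-5) + 16·(6) = 1.
Particular solution: (3, -1).
General solution: a = 3 + 16t, b = -1 - 19t for integer t.
-9 ≤ 3 + 16t ≤ 58 gives t ∈ [0, 3], which is 4 values.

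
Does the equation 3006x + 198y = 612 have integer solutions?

yes

gcd(3006, 198):
  3006 = 15×198 + 36
  198 = 5×36 + 18
  36 = 2×18
so gcd(3006, 198) = 18.
18 divides 612, so integer solutions exist.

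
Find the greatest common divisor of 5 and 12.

gcd(12, 5):
  12 = 2*5 + 2
  5 = 2*2 + 1
  2 = 2*1
so gcd(12, 5) = 1.

1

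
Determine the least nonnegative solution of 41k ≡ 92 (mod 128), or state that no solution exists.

124

gcd(128, 41):
  128 = 3·41 + 5
  41 = 8·5 + 1
  5 = 5·1
so gcd(128, 41) = 1.
1 divides 92, so solutions exist.
Back-substitute for Bézout coefficients:
  1 = 41 - 8·5
  ... = 41·(25) + 128·(-8)
So 41·(25) ≡ 1 (mod 128); multiply by 92: k ≡ 2300 (mod 128).
Smallest nonnegative: k = 2300 mod 128 = 124.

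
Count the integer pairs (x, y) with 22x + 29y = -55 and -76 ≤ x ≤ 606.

gcd(29, 22) = 1  (29 = 1*22 + 7, 22 = 3*7 + 1, 7 = 7*1).
Back-substituting, 22*(4) + 29*(-3) = 1.
Scale by -55: particular solution (-220, 165); reduce x mod 29: (12, -11).
General solution: x = 12 + 29t, y = -11 - 22t for integer t.
-76 ≤ 12 + 29t ≤ 606 gives t ∈ [-3, 20], which is 24 values.

24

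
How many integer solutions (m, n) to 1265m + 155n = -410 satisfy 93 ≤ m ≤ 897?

gcd(1265, 155) = 5.
By Bézout, 1265·(-6) + 155·(49) = 5.
Particular solution: (27, -223).
General solution: m = 27 + 31t, n = -223 - 253t for integer t.
93 ≤ 27 + 31t ≤ 897 gives t ∈ [3, 28], which is 26 values.

26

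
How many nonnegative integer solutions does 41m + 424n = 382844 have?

gcd(424, 41) = 1  (424 = 10*41 + 14, 41 = 2*14 + 13, 14 = 1*13 + 1, 13 = 13*1).
Back-substituting, 41*(-31) + 424*(3) = 1.
Scale by 382844: one solution is (-11868164, 1148532). Reduce m mod 424: (20, 901).
General: m = 20 + 424t, n = 901 - 41t.
m ≥ 0 ⇒ t ≥ 0; n ≥ 0 ⇒ t ≤ 21. So t ∈ [0, 21]: 22 solutions.

22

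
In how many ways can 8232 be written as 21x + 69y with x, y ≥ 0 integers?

gcd(69, 21) = 3.
By Bézout, 21*(10) + 69*(-3) = 3.
One solution: (1, 119).
General: x = 1 + 23t, y = 119 - 7t.
x ≥ 0 ⇒ t ≥ 0; y ≥ 0 ⇒ t ≤ 17. So t ∈ [0, 17]: 18 solutions.

18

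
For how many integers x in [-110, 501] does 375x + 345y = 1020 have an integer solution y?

gcd(375, 345) = 15  (375 = 1×345 + 30, 345 = 11×30 + 15, 30 = 2×15).
Back-substituting, 375×(-11) + 345×(12) = 15.
Scale by 68: particular solution (-748, 816); reduce x mod 23: (11, -9).
General solution: x = 11 + 23t, y = -9 - 25t for integer t.
-110 ≤ 11 + 23t ≤ 501 gives t ∈ [-5, 21], which is 27 values.

27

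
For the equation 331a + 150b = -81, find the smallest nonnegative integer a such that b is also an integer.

99

gcd(331, 150) = 1  (331 = 2×150 + 31, 150 = 4×31 + 26, 31 = 1×26 + 5, 26 = 5×5 + 1, 5 = 5×1).
1 divides -81, so solutions exist.
Back-substituting, 331×(-29) + 150×(64) = 1.
Scale by -81/1 = -81: (a₀, b₀) = (2349, -5184).
General solution: a = 2349 + 150t, b = -5184 - 331t for integer t.
a ≥ 0: smallest is 2349 mod 150 = 99 (at t = -15), with b = -219.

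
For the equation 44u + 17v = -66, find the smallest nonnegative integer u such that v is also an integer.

gcd(44, 17) = 1.
1 divides -66, so solutions exist.
By Bézout, 44×(-5) + 17×(13) = 1.
Scale by -66/1 = -66: (u₀, v₀) = (330, -858).
General solution: u = 330 + 17t, v = -858 - 44t for integer t.
u ≥ 0: smallest is 330 mod 17 = 7 (at t = -19), with v = -22.

7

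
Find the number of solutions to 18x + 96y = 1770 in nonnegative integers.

gcd(96, 18) = 6  (96 = 5×18 + 6, 18 = 3×6).
Back-substituting, 18×(-5) + 96×(1) = 6.
Scale by 295: one solution is (-1475, 295). Reduce x mod 16: (13, 16).
General: x = 13 + 16t, y = 16 - 3t.
x ≥ 0 ⇒ t ≥ 0; y ≥ 0 ⇒ t ≤ 5. So t ∈ [0, 5]: 6 solutions.

6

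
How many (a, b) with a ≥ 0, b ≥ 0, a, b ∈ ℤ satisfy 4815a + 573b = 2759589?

3

gcd(4815, 573):
  4815 = 8·573 + 231
  573 = 2·231 + 111
  231 = 2·111 + 9
  111 = 12·9 + 3
  9 = 3·3
so gcd(4815, 573) = 3.
Back-substitute for Bézout coefficients:
  3 = 111 - 12·9
  ... = 4815·(-62) + 573·(521)
Scale by 919863: one solution is (-57031506, 479248623). Reduce a mod 191: (139, 3648).
General: a = 139 + 191t, b = 3648 - 1605t.
a ≥ 0 ⇒ t ≥ 0; b ≥ 0 ⇒ t ≤ 2. So t ∈ [0, 2]: 3 solutions.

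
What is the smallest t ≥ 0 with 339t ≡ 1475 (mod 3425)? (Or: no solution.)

2025

gcd(3425, 339) = 1  (3425 = 10·339 + 35, 339 = 9·35 + 24, 35 = 1·24 + 11, 24 = 2·11 + 2, 11 = 5·2 + 1, 2 = 2·1).
1 divides 1475, so solutions exist.
Back-substituting, 339·(-1566) + 3425·(155) = 1.
So 339·(-1566) ≡ 1 (mod 3425); multiply by 1475: t ≡ -2309850 (mod 3425).
Smallest nonnegative: t = -2309850 mod 3425 = 2025.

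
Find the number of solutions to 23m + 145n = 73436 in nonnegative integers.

gcd(145, 23) = 1  (145 = 6·23 + 7, 23 = 3·7 + 2, 7 = 3·2 + 1, 2 = 2·1).
Back-substituting, 23·(-63) + 145·(10) = 1.
Scale by 73436: one solution is (-4626468, 734360). Reduce m mod 145: (47, 499).
General: m = 47 + 145t, n = 499 - 23t.
m ≥ 0 ⇒ t ≥ 0; n ≥ 0 ⇒ t ≤ 21. So t ∈ [0, 21]: 22 solutions.

22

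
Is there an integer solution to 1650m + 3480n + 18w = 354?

gcd(3480, 1650) = 30.
gcd(30, 18) = 6.
6 divides 354, so integer solutions exist.

yes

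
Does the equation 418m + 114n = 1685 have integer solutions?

no

gcd(418, 114) = 38  (418 = 3*114 + 76, 114 = 1*76 + 38, 76 = 2*38).
38 does not divide 1685 (remainder 13), so no integer solutions.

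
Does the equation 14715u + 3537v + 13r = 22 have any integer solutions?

yes

gcd(14715, 3537) = 27.
gcd(27, 13) = 1.
1 divides 22, so integer solutions exist.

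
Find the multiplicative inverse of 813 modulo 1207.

1014

gcd(1207, 813) = 1  (1207 = 1*813 + 394, 813 = 2*394 + 25, 394 = 15*25 + 19, 25 = 1*19 + 6, 19 = 3*6 + 1, 6 = 6*1).
Back-substituting, 813*(-193) + 1207*(130) = 1.
So 813*-193 ≡ 1 (mod 1207), and -193 mod 1207 = 1014.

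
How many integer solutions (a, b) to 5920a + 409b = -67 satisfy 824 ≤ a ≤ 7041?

gcd(5920, 409) = 1  (5920 = 14*409 + 194, 409 = 2*194 + 21, 194 = 9*21 + 5, 21 = 4*5 + 1, 5 = 5*1).
Back-substituting, 5920*(-78) + 409*(1129) = 1.
Scale by -67: particular solution (5226, -75643); reduce a mod 409: (318, -4603).
General solution: a = 318 + 409t, b = -4603 - 5920t for integer t.
824 ≤ 318 + 409t ≤ 7041 gives t ∈ [2, 16], which is 15 values.

15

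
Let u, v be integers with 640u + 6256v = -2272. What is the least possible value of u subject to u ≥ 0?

16

gcd(6256, 640):
  6256 = 9*640 + 496
  640 = 1*496 + 144
  496 = 3*144 + 64
  144 = 2*64 + 16
  64 = 4*16
so gcd(6256, 640) = 16.
16 divides -2272, so solutions exist.
Back-substitute for Bézout coefficients:
  16 = 144 - 2*64
  ... = 640*(88) + 6256*(-9)
Scale by -2272/16 = -142: (u₀, v₀) = (-12496, 1278).
General solution: u = -12496 + 391t, v = 1278 - 40t for integer t.
u ≥ 0: smallest is -12496 mod 391 = 16 (at t = 32), with v = -2.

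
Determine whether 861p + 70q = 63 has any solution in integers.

yes

gcd(861, 70) = 7  (861 = 12×70 + 21, 70 = 3×21 + 7, 21 = 3×7).
7 divides 63, so integer solutions exist.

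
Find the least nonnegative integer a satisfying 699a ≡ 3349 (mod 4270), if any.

gcd(4270, 699) = 1  (4270 = 6·699 + 76, 699 = 9·76 + 15, 76 = 5·15 + 1, 15 = 15·1).
1 divides 3349, so solutions exist.
Back-substituting, 699·(-281) + 4270·(46) = 1.
So 699·(-281) ≡ 1 (mod 4270); multiply by 3349: a ≡ -941069 (mod 4270).
Smallest nonnegative: a = -941069 mod 4270 = 2601.

2601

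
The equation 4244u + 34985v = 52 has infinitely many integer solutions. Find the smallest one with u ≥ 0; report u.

gcd(34985, 4244) = 1.
1 divides 52, so solutions exist.
By Bézout, 4244·(-2811) + 34985·(341) = 1.
Scale by 52/1 = 52: (u₀, v₀) = (-146172, 17732).
General solution: u = -146172 + 34985t, v = 17732 - 4244t for integer t.
u ≥ 0: smallest is -146172 mod 34985 = 28753 (at t = 5), with v = -3488.

28753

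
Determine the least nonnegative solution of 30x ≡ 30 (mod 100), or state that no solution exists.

gcd(100, 30):
  100 = 3*30 + 10
  30 = 3*10
so gcd(100, 30) = 10.
10 divides 30, so solutions exist.
Back-substitute for Bézout coefficients:
  10 = 100 - 3*30
  ... = 30*(-3) + 100*(1)
So 30*(-3) ≡ 10 (mod 100); multiply by 3: x ≡ -9 (mod 10).
Smallest nonnegative: x = -9 mod 10 = 1.

1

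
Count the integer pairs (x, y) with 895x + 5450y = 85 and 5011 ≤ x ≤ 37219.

gcd(5450, 895):
  5450 = 6*895 + 80
  895 = 11*80 + 15
  80 = 5*15 + 5
  15 = 3*5
so gcd(5450, 895) = 5.
Back-substitute for Bézout coefficients:
  5 = 80 - 5*15
  ... = 895*(-341) + 5450*(56)
Scale by 17: particular solution (-5797, 952); reduce x mod 1090: (743, -122).
General solution: x = 743 + 1090t, y = -122 - 179t for integer t.
5011 ≤ 743 + 1090t ≤ 37219 gives t ∈ [4, 33], which is 30 values.

30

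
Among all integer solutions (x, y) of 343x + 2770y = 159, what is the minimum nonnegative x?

1123

gcd(2770, 343) = 1.
1 divides 159, so solutions exist.
By Bézout, 343*(-533) + 2770*(66) = 1.
Scale by 159/1 = 159: (x₀, y₀) = (-84747, 10494).
General solution: x = -84747 + 2770t, y = 10494 - 343t for integer t.
x ≥ 0: smallest is -84747 mod 2770 = 1123 (at t = 31), with y = -139.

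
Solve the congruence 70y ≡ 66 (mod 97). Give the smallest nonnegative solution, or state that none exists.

gcd(97, 70) = 1.
1 divides 66, so solutions exist.
By Bézout, 70·(-18) + 97·(13) = 1.
So 70·(-18) ≡ 1 (mod 97); multiply by 66: y ≡ -1188 (mod 97).
Smallest nonnegative: y = -1188 mod 97 = 73.

73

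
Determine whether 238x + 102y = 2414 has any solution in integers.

gcd(238, 102) = 34  (238 = 2*102 + 34, 102 = 3*34).
34 divides 2414, so integer solutions exist.

yes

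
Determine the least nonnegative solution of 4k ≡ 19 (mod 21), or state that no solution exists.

10

gcd(21, 4) = 1  (21 = 5*4 + 1, 4 = 4*1).
1 divides 19, so solutions exist.
Back-substituting, 4*(-5) + 21*(1) = 1.
So 4*(-5) ≡ 1 (mod 21); multiply by 19: k ≡ -95 (mod 21).
Smallest nonnegative: k = -95 mod 21 = 10.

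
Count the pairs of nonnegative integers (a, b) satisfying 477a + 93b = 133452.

gcd(477, 93) = 3  (477 = 5*93 + 12, 93 = 7*12 + 9, 12 = 1*9 + 3, 9 = 3*3).
Back-substituting, 477*(8) + 93*(-41) = 3.
Scale by 44484: one solution is (355872, -1823844). Reduce a mod 31: (23, 1317).
General: a = 23 + 31t, b = 1317 - 159t.
a ≥ 0 ⇒ t ≥ 0; b ≥ 0 ⇒ t ≤ 8. So t ∈ [0, 8]: 9 solutions.

9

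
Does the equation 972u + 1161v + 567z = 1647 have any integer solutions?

yes

gcd(1161, 972) = 27  (1161 = 1·972 + 189, 972 = 5·189 + 27, 189 = 7·27).
gcd(27, 567) = 27.
27 divides 1647, so integer solutions exist.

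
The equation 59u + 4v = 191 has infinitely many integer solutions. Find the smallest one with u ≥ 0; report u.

gcd(59, 4) = 1  (59 = 14·4 + 3, 4 = 1·3 + 1, 3 = 3·1).
1 divides 191, so solutions exist.
Back-substituting, 59·(-1) + 4·(15) = 1.
Scale by 191/1 = 191: (u₀, v₀) = (-191, 2865).
General solution: u = -191 + 4t, v = 2865 - 59t for integer t.
u ≥ 0: smallest is -191 mod 4 = 1 (at t = 48), with v = 33.

1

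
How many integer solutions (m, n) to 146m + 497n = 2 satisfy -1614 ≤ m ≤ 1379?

gcd(497, 146) = 1.
By Bézout, 146×(160) + 497×(-47) = 1.
Particular solution: (320, -94).
General solution: m = 320 + 497t, n = -94 - 146t for integer t.
-1614 ≤ 320 + 497t ≤ 1379 gives t ∈ [-3, 2], which is 6 values.

6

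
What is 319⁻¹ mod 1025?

gcd(1025, 319) = 1.
By Bézout, 319×(-196) + 1025×(61) = 1.
So 319×-196 ≡ 1 (mod 1025), and -196 mod 1025 = 829.

829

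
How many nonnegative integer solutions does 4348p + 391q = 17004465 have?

gcd(4348, 391) = 1.
By Bézout, 4348×(-183) + 391×(2035) = 1.
One solution: (197, 41299).
General: p = 197 + 391t, q = 41299 - 4348t.
p ≥ 0 ⇒ t ≥ 0; q ≥ 0 ⇒ t ≤ 9. So t ∈ [0, 9]: 10 solutions.

10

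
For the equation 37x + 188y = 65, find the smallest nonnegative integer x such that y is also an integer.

gcd(188, 37):
  188 = 5*37 + 3
  37 = 12*3 + 1
  3 = 3*1
so gcd(188, 37) = 1.
1 divides 65, so solutions exist.
Back-substitute for Bézout coefficients:
  1 = 37 - 12*3
  ... = 37*(61) + 188*(-12)
Scale by 65/1 = 65: (x₀, y₀) = (3965, -780).
General solution: x = 3965 + 188t, y = -780 - 37t for integer t.
x ≥ 0: smallest is 3965 mod 188 = 17 (at t = -21), with y = -3.

17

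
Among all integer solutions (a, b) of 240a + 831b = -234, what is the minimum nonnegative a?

186

gcd(831, 240):
  831 = 3*240 + 111
  240 = 2*111 + 18
  111 = 6*18 + 3
  18 = 6*3
so gcd(831, 240) = 3.
3 divides -234, so solutions exist.
Back-substitute for Bézout coefficients:
  3 = 111 - 6*18
  ... = 240*(-45) + 831*(13)
Scale by -234/3 = -78: (a₀, b₀) = (3510, -1014).
General solution: a = 3510 + 277t, b = -1014 - 80t for integer t.
a ≥ 0: smallest is 3510 mod 277 = 186 (at t = -12), with b = -54.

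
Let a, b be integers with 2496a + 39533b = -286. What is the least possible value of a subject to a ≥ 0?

1362

gcd(39533, 2496):
  39533 = 15*2496 + 2093
  2496 = 1*2093 + 403
  2093 = 5*403 + 78
  403 = 5*78 + 13
  78 = 6*13
so gcd(39533, 2496) = 13.
13 divides -286, so solutions exist.
Back-substitute for Bézout coefficients:
  13 = 403 - 5*78
  ... = 2496*(491) + 39533*(-31)
Scale by -286/13 = -22: (a₀, b₀) = (-10802, 682).
General solution: a = -10802 + 3041t, b = 682 - 192t for integer t.
a ≥ 0: smallest is -10802 mod 3041 = 1362 (at t = 4), with b = -86.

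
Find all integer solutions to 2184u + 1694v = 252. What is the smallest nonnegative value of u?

42

gcd(2184, 1694):
  2184 = 1*1694 + 490
  1694 = 3*490 + 224
  490 = 2*224 + 42
  224 = 5*42 + 14
  42 = 3*14
so gcd(2184, 1694) = 14.
14 divides 252, so solutions exist.
Back-substitute for Bézout coefficients:
  14 = 224 - 5*42
  ... = 2184*(-38) + 1694*(49)
Scale by 252/14 = 18: (u₀, v₀) = (-684, 882).
General solution: u = -684 + 121t, v = 882 - 156t for integer t.
u ≥ 0: smallest is -684 mod 121 = 42 (at t = 6), with v = -54.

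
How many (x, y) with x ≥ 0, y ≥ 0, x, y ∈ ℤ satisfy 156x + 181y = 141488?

gcd(181, 156) = 1  (181 = 1*156 + 25, 156 = 6*25 + 6, 25 = 4*6 + 1, 6 = 6*1).
Back-substituting, 156*(-29) + 181*(25) = 1.
Scale by 141488: one solution is (-4103152, 3537200). Reduce x mod 181: (118, 680).
General: x = 118 + 181t, y = 680 - 156t.
x ≥ 0 ⇒ t ≥ 0; y ≥ 0 ⇒ t ≤ 4. So t ∈ [0, 4]: 5 solutions.

5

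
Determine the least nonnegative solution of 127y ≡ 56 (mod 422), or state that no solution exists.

gcd(422, 127) = 1  (422 = 3*127 + 41, 127 = 3*41 + 4, 41 = 10*4 + 1, 4 = 4*1).
1 divides 56, so solutions exist.
Back-substituting, 127*(-103) + 422*(31) = 1.
So 127*(-103) ≡ 1 (mod 422); multiply by 56: y ≡ -5768 (mod 422).
Smallest nonnegative: y = -5768 mod 422 = 140.

140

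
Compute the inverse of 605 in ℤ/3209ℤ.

gcd(3209, 605):
  3209 = 5*605 + 184
  605 = 3*184 + 53
  184 = 3*53 + 25
  53 = 2*25 + 3
  25 = 8*3 + 1
  3 = 3*1
so gcd(3209, 605) = 1.
Back-substitute for Bézout coefficients:
  1 = 25 - 8*3
  ... = 605*(-1029) + 3209*(194)
So 605*-1029 ≡ 1 (mod 3209), and -1029 mod 3209 = 2180.

2180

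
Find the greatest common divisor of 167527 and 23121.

gcd(167527, 23121):
  167527 = 7*23121 + 5680
  23121 = 4*5680 + 401
  5680 = 14*401 + 66
  401 = 6*66 + 5
  66 = 13*5 + 1
  5 = 5*1
so gcd(167527, 23121) = 1.

1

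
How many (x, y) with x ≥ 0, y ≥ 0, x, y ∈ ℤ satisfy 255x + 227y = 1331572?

gcd(255, 227) = 1  (255 = 1·227 + 28, 227 = 8·28 + 3, 28 = 9·3 + 1, 3 = 3·1).
Back-substituting, 255·(73) + 227·(-82) = 1.
Scale by 1331572: one solution is (97204756, -109188904). Reduce x mod 227: (178, 5666).
General: x = 178 + 227t, y = 5666 - 255t.
x ≥ 0 ⇒ t ≥ 0; y ≥ 0 ⇒ t ≤ 22. So t ∈ [0, 22]: 23 solutions.

23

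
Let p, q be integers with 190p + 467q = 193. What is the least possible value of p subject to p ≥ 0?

gcd(467, 190):
  467 = 2×190 + 87
  190 = 2×87 + 16
  87 = 5×16 + 7
  16 = 2×7 + 2
  7 = 3×2 + 1
  2 = 2×1
so gcd(467, 190) = 1.
1 divides 193, so solutions exist.
Back-substitute for Bézout coefficients:
  1 = 7 - 3×2
  ... = 190×(-204) + 467×(83)
Scale by 193/1 = 193: (p₀, q₀) = (-39372, 16019).
General solution: p = -39372 + 467t, q = 16019 - 190t for integer t.
p ≥ 0: smallest is -39372 mod 467 = 323 (at t = 85), with q = -131.

323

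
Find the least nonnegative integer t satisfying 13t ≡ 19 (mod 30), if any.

gcd(30, 13):
  30 = 2×13 + 4
  13 = 3×4 + 1
  4 = 4×1
so gcd(30, 13) = 1.
1 divides 19, so solutions exist.
Back-substitute for Bézout coefficients:
  1 = 13 - 3×4
  ... = 13×(7) + 30×(-3)
So 13×(7) ≡ 1 (mod 30); multiply by 19: t ≡ 133 (mod 30).
Smallest nonnegative: t = 133 mod 30 = 13.

13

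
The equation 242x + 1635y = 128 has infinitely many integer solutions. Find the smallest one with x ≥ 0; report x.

514

gcd(1635, 242) = 1.
1 divides 128, so solutions exist.
By Bézout, 242*(-277) + 1635*(41) = 1.
Scale by 128/1 = 128: (x₀, y₀) = (-35456, 5248).
General solution: x = -35456 + 1635t, y = 5248 - 242t for integer t.
x ≥ 0: smallest is -35456 mod 1635 = 514 (at t = 22), with y = -76.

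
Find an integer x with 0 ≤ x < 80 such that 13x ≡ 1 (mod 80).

37

gcd(80, 13) = 1.
By Bézout, 13×(37) + 80×(-6) = 1.
So 13×37 ≡ 1 (mod 80), and 37 mod 80 = 37.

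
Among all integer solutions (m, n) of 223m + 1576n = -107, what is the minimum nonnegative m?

gcd(1576, 223) = 1.
1 divides -107, so solutions exist.
By Bézout, 223×(735) + 1576×(-104) = 1.
Scale by -107/1 = -107: (m₀, n₀) = (-78645, 11128).
General solution: m = -78645 + 1576t, n = 11128 - 223t for integer t.
m ≥ 0: smallest is -78645 mod 1576 = 155 (at t = 50), with n = -22.

155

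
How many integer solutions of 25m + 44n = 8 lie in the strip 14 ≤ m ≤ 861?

gcd(44, 25):
  44 = 1*25 + 19
  25 = 1*19 + 6
  19 = 3*6 + 1
  6 = 6*1
so gcd(44, 25) = 1.
Back-substitute for Bézout coefficients:
  1 = 19 - 3*6
  ... = 25*(-7) + 44*(4)
Scale by 8: particular solution (-56, 32); reduce m mod 44: (32, -18).
General solution: m = 32 + 44t, n = -18 - 25t for integer t.
14 ≤ 32 + 44t ≤ 861 gives t ∈ [0, 18], which is 19 values.

19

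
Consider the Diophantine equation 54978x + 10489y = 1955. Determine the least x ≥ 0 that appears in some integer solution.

gcd(54978, 10489):
  54978 = 5·10489 + 2533
  10489 = 4·2533 + 357
  2533 = 7·357 + 34
  357 = 10·34 + 17
  34 = 2·17
so gcd(54978, 10489) = 17.
17 divides 1955, so solutions exist.
Back-substitute for Bézout coefficients:
  17 = 357 - 10·34
  ... = 54978·(-294) + 10489·(1541)
Scale by 1955/17 = 115: (x₀, y₀) = (-33810, 177215).
General solution: x = -33810 + 617t, y = 177215 - 3234t for integer t.
x ≥ 0: smallest is -33810 mod 617 = 125 (at t = 55), with y = -655.

125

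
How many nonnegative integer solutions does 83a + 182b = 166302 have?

gcd(182, 83):
  182 = 2×83 + 16
  83 = 5×16 + 3
  16 = 5×3 + 1
  3 = 3×1
so gcd(182, 83) = 1.
Back-substitute for Bézout coefficients:
  1 = 16 - 5×3
  ... = 83×(-57) + 182×(26)
Scale by 166302: one solution is (-9479214, 4323852). Reduce a mod 182: (74, 880).
General: a = 74 + 182t, b = 880 - 83t.
a ≥ 0 ⇒ t ≥ 0; b ≥ 0 ⇒ t ≤ 10. So t ∈ [0, 10]: 11 solutions.

11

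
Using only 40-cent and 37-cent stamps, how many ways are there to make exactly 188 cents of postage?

Need nonnegative integers with 40j + 37k = 188.
gcd(40, 37) = 1, and 40·(-12) + 37·(13) = 1.
So (j₀, k₀) = (-2256, 2444); general j = -2256 + 37t, k = 2444 - 40t.
j ≥ 0 ⇒ t ≥ 61; k ≥ 0 ⇒ t ≤ 61. That's 1 value of t.

1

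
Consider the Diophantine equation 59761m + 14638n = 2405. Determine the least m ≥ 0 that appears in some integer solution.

gcd(59761, 14638) = 13  (59761 = 4×14638 + 1209, 14638 = 12×1209 + 130, 1209 = 9×130 + 39, 130 = 3×39 + 13, 39 = 3×13).
13 divides 2405, so solutions exist.
Back-substituting, 59761×(-339) + 14638×(1384) = 13.
Scale by 2405/13 = 185: (m₀, n₀) = (-62715, 256040).
General solution: m = -62715 + 1126t, n = 256040 - 4597t for integer t.
m ≥ 0: smallest is -62715 mod 1126 = 341 (at t = 56), with n = -1392.

341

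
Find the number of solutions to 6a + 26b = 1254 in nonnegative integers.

17

gcd(26, 6) = 2.
By Bézout, 6·(-4) + 26·(1) = 2.
One solution: (1, 48).
General: a = 1 + 13t, b = 48 - 3t.
a ≥ 0 ⇒ t ≥ 0; b ≥ 0 ⇒ t ≤ 16. So t ∈ [0, 16]: 17 solutions.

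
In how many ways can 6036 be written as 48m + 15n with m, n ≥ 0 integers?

25

gcd(48, 15) = 3  (48 = 3×15 + 3, 15 = 5×3).
Back-substituting, 48×(1) + 15×(-3) = 3.
Scale by 2012: one solution is (2012, -6036). Reduce m mod 5: (2, 396).
General: m = 2 + 5t, n = 396 - 16t.
m ≥ 0 ⇒ t ≥ 0; n ≥ 0 ⇒ t ≤ 24. So t ∈ [0, 24]: 25 solutions.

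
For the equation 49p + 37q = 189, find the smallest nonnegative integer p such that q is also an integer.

25

gcd(49, 37):
  49 = 1·37 + 12
  37 = 3·12 + 1
  12 = 12·1
so gcd(49, 37) = 1.
1 divides 189, so solutions exist.
Back-substitute for Bézout coefficients:
  1 = 37 - 3·12
  ... = 49·(-3) + 37·(4)
Scale by 189/1 = 189: (p₀, q₀) = (-567, 756).
General solution: p = -567 + 37t, q = 756 - 49t for integer t.
p ≥ 0: smallest is -567 mod 37 = 25 (at t = 16), with q = -28.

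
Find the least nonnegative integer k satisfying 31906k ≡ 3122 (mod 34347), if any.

7400

gcd(34347, 31906):
  34347 = 1·31906 + 2441
  31906 = 13·2441 + 173
  2441 = 14·173 + 19
  173 = 9·19 + 2
  19 = 9·2 + 1
  2 = 2·1
so gcd(34347, 31906) = 1.
1 divides 3122, so solutions exist.
Back-substitute for Bézout coefficients:
  1 = 19 - 9·2
  ... = 31906·(-16280) + 34347·(15123)
So 31906·(-16280) ≡ 1 (mod 34347); multiply by 3122: k ≡ -50826160 (mod 34347).
Smallest nonnegative: k = -50826160 mod 34347 = 7400.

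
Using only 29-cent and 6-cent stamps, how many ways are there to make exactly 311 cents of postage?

Need nonnegative integers with 29j + 6k = 311.
gcd(29, 6) = 1, and 29·(-1) + 6·(5) = 1.
So (j₀, k₀) = (-311, 1555); general j = -311 + 6t, k = 1555 - 29t.
j ≥ 0 ⇒ t ≥ 52; k ≥ 0 ⇒ t ≤ 53. That's 2 values of t.

2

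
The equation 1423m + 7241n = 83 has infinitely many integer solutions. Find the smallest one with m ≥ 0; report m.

5801

gcd(7241, 1423):
  7241 = 5·1423 + 126
  1423 = 11·126 + 37
  126 = 3·37 + 15
  37 = 2·15 + 7
  15 = 2·7 + 1
  7 = 7·1
so gcd(7241, 1423) = 1.
1 divides 83, so solutions exist.
Back-substitute for Bézout coefficients:
  1 = 15 - 2·7
  ... = 1423·(-977) + 7241·(192)
Scale by 83/1 = 83: (m₀, n₀) = (-81091, 15936).
General solution: m = -81091 + 7241t, n = 15936 - 1423t for integer t.
m ≥ 0: smallest is -81091 mod 7241 = 5801 (at t = 12), with n = -1140.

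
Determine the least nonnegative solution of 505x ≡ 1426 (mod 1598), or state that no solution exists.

gcd(1598, 505) = 1.
1 divides 1426, so solutions exist.
By Bézout, 505*(231) + 1598*(-73) = 1.
So 505*(231) ≡ 1 (mod 1598); multiply by 1426: x ≡ 329406 (mod 1598).
Smallest nonnegative: x = 329406 mod 1598 = 218.

218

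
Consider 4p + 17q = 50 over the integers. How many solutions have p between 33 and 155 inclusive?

7

gcd(17, 4) = 1  (17 = 4*4 + 1, 4 = 4*1).
Back-substituting, 4*(-4) + 17*(1) = 1.
Scale by 50: particular solution (-200, 50); reduce p mod 17: (4, 2).
General solution: p = 4 + 17t, q = 2 - 4t for integer t.
33 ≤ 4 + 17t ≤ 155 gives t ∈ [2, 8], which is 7 values.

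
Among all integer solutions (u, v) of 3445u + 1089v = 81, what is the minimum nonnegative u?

gcd(3445, 1089):
  3445 = 3·1089 + 178
  1089 = 6·178 + 21
  178 = 8·21 + 10
  21 = 2·10 + 1
  10 = 10·1
so gcd(3445, 1089) = 1.
1 divides 81, so solutions exist.
Back-substitute for Bézout coefficients:
  1 = 21 - 2·10
  ... = 3445·(-104) + 1089·(329)
Scale by 81/1 = 81: (u₀, v₀) = (-8424, 26649).
General solution: u = -8424 + 1089t, v = 26649 - 3445t for integer t.
u ≥ 0: smallest is -8424 mod 1089 = 288 (at t = 8), with v = -911.

288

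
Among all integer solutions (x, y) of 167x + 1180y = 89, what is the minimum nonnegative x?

587

gcd(1180, 167) = 1  (1180 = 7·167 + 11, 167 = 15·11 + 2, 11 = 5·2 + 1, 2 = 2·1).
1 divides 89, so solutions exist.
Back-substituting, 167·(-537) + 1180·(76) = 1.
Scale by 89/1 = 89: (x₀, y₀) = (-47793, 6764).
General solution: x = -47793 + 1180t, y = 6764 - 167t for integer t.
x ≥ 0: smallest is -47793 mod 1180 = 587 (at t = 41), with y = -83.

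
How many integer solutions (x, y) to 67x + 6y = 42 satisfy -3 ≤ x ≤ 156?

27

gcd(67, 6) = 1.
By Bézout, 67×(1) + 6×(-11) = 1.
Particular solution: (0, 7).
General solution: x = 0 + 6t, y = 7 - 67t for integer t.
-3 ≤ 0 + 6t ≤ 156 gives t ∈ [0, 26], which is 27 values.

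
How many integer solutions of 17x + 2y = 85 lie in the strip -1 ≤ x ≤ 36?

gcd(17, 2):
  17 = 8·2 + 1
  2 = 2·1
so gcd(17, 2) = 1.
Back-substitute for Bézout coefficients:
  1 = 17 - 8·2
  ... = 17·(1) + 2·(-8)
Scale by 85: particular solution (85, -680); reduce x mod 2: (1, 34).
General solution: x = 1 + 2t, y = 34 - 17t for integer t.
-1 ≤ 1 + 2t ≤ 36 gives t ∈ [-1, 17], which is 19 values.

19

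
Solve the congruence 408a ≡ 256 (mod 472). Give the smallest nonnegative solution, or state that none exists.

gcd(472, 408) = 8.
8 divides 256, so solutions exist.
By Bézout, 408*(22) + 472*(-19) = 8.
So 408*(22) ≡ 8 (mod 472); multiply by 32: a ≡ 704 (mod 59).
Smallest nonnegative: a = 704 mod 59 = 55.

55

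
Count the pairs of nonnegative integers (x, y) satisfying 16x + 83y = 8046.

gcd(83, 16):
  83 = 5×16 + 3
  16 = 5×3 + 1
  3 = 3×1
so gcd(83, 16) = 1.
Back-substitute for Bézout coefficients:
  1 = 16 - 5×3
  ... = 16×(26) + 83×(-5)
Scale by 8046: one solution is (209196, -40230). Reduce x mod 83: (36, 90).
General: x = 36 + 83t, y = 90 - 16t.
x ≥ 0 ⇒ t ≥ 0; y ≥ 0 ⇒ t ≤ 5. So t ∈ [0, 5]: 6 solutions.

6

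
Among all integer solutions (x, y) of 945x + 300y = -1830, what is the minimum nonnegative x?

6

gcd(945, 300):
  945 = 3*300 + 45
  300 = 6*45 + 30
  45 = 1*30 + 15
  30 = 2*15
so gcd(945, 300) = 15.
15 divides -1830, so solutions exist.
Back-substitute for Bézout coefficients:
  15 = 45 - 1*30
  ... = 945*(7) + 300*(-22)
Scale by -1830/15 = -122: (x₀, y₀) = (-854, 2684).
General solution: x = -854 + 20t, y = 2684 - 63t for integer t.
x ≥ 0: smallest is -854 mod 20 = 6 (at t = 43), with y = -25.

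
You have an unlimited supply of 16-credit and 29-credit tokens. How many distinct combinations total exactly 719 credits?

1

Need nonnegative integers with 16j + 29k = 719.
gcd(16, 29) = 1, and 16·(-9) + 29·(5) = 1.
So (j₀, k₀) = (-6471, 3595); general j = -6471 + 29t, k = 3595 - 16t.
j ≥ 0 ⇒ t ≥ 224; k ≥ 0 ⇒ t ≤ 224. That's 1 value of t.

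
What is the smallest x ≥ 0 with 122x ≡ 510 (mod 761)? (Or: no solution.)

gcd(761, 122) = 1.
1 divides 510, so solutions exist.
By Bézout, 122×(131) + 761×(-21) = 1.
So 122×(131) ≡ 1 (mod 761); multiply by 510: x ≡ 66810 (mod 761).
Smallest nonnegative: x = 66810 mod 761 = 603.

603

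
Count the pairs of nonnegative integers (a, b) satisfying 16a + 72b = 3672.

26

gcd(72, 16):
  72 = 4×16 + 8
  16 = 2×8
so gcd(72, 16) = 8.
Back-substitute for Bézout coefficients:
  8 = 72 - 4×16
  ... = 16×(-4) + 72×(1)
Scale by 459: one solution is (-1836, 459). Reduce a mod 9: (0, 51).
General: a = 0 + 9t, b = 51 - 2t.
a ≥ 0 ⇒ t ≥ 0; b ≥ 0 ⇒ t ≤ 25. So t ∈ [0, 25]: 26 solutions.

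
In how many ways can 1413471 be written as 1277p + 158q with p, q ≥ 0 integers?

gcd(1277, 158) = 1  (1277 = 8·158 + 13, 158 = 12·13 + 2, 13 = 6·2 + 1, 2 = 2·1).
Back-substituting, 1277·(73) + 158·(-590) = 1.
Scale by 1413471: one solution is (103183383, -833947890). Reduce p mod 158: (61, 8453).
General: p = 61 + 158t, q = 8453 - 1277t.
p ≥ 0 ⇒ t ≥ 0; q ≥ 0 ⇒ t ≤ 6. So t ∈ [0, 6]: 7 solutions.

7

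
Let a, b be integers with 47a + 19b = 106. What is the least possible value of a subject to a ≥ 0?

16

gcd(47, 19) = 1  (47 = 2*19 + 9, 19 = 2*9 + 1, 9 = 9*1).
1 divides 106, so solutions exist.
Back-substituting, 47*(-2) + 19*(5) = 1.
Scale by 106/1 = 106: (a₀, b₀) = (-212, 530).
General solution: a = -212 + 19t, b = 530 - 47t for integer t.
a ≥ 0: smallest is -212 mod 19 = 16 (at t = 12), with b = -34.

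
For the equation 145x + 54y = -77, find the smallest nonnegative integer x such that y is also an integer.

49

gcd(145, 54):
  145 = 2×54 + 37
  54 = 1×37 + 17
  37 = 2×17 + 3
  17 = 5×3 + 2
  3 = 1×2 + 1
  2 = 2×1
so gcd(145, 54) = 1.
1 divides -77, so solutions exist.
Back-substitute for Bézout coefficients:
  1 = 3 - 1×2
  ... = 145×(19) + 54×(-51)
Scale by -77/1 = -77: (x₀, y₀) = (-1463, 3927).
General solution: x = -1463 + 54t, y = 3927 - 145t for integer t.
x ≥ 0: smallest is -1463 mod 54 = 49 (at t = 28), with y = -133.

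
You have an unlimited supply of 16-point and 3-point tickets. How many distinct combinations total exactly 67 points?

2

Need nonnegative integers with 16j + 3k = 67.
gcd(16, 3) = 1, and 16·(1) + 3·(-5) = 1.
So (j₀, k₀) = (67, -335); general j = 67 + 3t, k = -335 - 16t.
j ≥ 0 ⇒ t ≥ -22; k ≥ 0 ⇒ t ≤ -21. That's 2 values of t.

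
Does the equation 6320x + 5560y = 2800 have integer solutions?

yes

gcd(6320, 5560) = 40  (6320 = 1*5560 + 760, 5560 = 7*760 + 240, 760 = 3*240 + 40, 240 = 6*40).
40 divides 2800, so integer solutions exist.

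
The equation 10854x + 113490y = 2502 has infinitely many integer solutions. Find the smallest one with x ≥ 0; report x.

293

gcd(113490, 10854) = 18  (113490 = 10·10854 + 4950, 10854 = 2·4950 + 954, 4950 = 5·954 + 180, 954 = 5·180 + 54, 180 = 3·54 + 18, 54 = 3·18).
18 divides 2502, so solutions exist.
Back-substituting, 10854·(-1903) + 113490·(182) = 18.
Scale by 2502/18 = 139: (x₀, y₀) = (-264517, 25298).
General solution: x = -264517 + 6305t, y = 25298 - 603t for integer t.
x ≥ 0: smallest is -264517 mod 6305 = 293 (at t = 42), with y = -28.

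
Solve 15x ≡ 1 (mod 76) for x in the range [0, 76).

71

gcd(76, 15) = 1  (76 = 5*15 + 1, 15 = 15*1).
Back-substituting, 15*(-5) + 76*(1) = 1.
So 15*-5 ≡ 1 (mod 76), and -5 mod 76 = 71.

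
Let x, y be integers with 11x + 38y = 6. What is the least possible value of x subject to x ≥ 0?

gcd(38, 11) = 1.
1 divides 6, so solutions exist.
By Bézout, 11*(7) + 38*(-2) = 1.
Scale by 6/1 = 6: (x₀, y₀) = (42, -12).
General solution: x = 42 + 38t, y = -12 - 11t for integer t.
x ≥ 0: smallest is 42 mod 38 = 4 (at t = -1), with y = -1.

4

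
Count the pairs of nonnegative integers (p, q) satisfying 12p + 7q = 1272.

gcd(12, 7) = 1.
By Bézout, 12·(3) + 7·(-5) = 1.
One solution: (1, 180).
General: p = 1 + 7t, q = 180 - 12t.
p ≥ 0 ⇒ t ≥ 0; q ≥ 0 ⇒ t ≤ 15. So t ∈ [0, 15]: 16 solutions.

16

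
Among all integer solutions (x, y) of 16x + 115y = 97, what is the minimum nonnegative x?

42

gcd(115, 16) = 1  (115 = 7·16 + 3, 16 = 5·3 + 1, 3 = 3·1).
1 divides 97, so solutions exist.
Back-substituting, 16·(36) + 115·(-5) = 1.
Scale by 97/1 = 97: (x₀, y₀) = (3492, -485).
General solution: x = 3492 + 115t, y = -485 - 16t for integer t.
x ≥ 0: smallest is 3492 mod 115 = 42 (at t = -30), with y = -5.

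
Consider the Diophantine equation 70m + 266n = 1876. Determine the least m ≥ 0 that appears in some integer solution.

4

gcd(266, 70) = 14  (266 = 3*70 + 56, 70 = 1*56 + 14, 56 = 4*14).
14 divides 1876, so solutions exist.
Back-substituting, 70*(4) + 266*(-1) = 14.
Scale by 1876/14 = 134: (m₀, n₀) = (536, -134).
General solution: m = 536 + 19t, n = -134 - 5t for integer t.
m ≥ 0: smallest is 536 mod 19 = 4 (at t = -28), with n = 6.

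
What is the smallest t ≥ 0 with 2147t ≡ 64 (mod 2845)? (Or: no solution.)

2152

gcd(2845, 2147) = 1.
1 divides 64, so solutions exist.
By Bézout, 2147*(-322) + 2845*(243) = 1.
So 2147*(-322) ≡ 1 (mod 2845); multiply by 64: t ≡ -20608 (mod 2845).
Smallest nonnegative: t = -20608 mod 2845 = 2152.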